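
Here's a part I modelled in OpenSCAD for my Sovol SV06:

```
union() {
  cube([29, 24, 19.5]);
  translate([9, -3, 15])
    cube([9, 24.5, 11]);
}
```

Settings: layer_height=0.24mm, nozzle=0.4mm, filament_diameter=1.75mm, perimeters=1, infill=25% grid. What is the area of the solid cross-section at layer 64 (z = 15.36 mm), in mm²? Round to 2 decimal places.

At z = 15.36 mm: the cube (footprint 29×24) is included at this height (area 696.00 mm²); the cube at (9, -3) (footprint 9×24.5) is included at this height (area 220.50 mm²); Merging all regions: the regions partially overlap — summed areas 916.50 mm² minus the doubly-counted overlap 193.50 mm² gives 723.00 mm² — area = 723.00 mm². Overall, the cross-section is a single solid region. Net area = 723.00 mm².

723.00 mm²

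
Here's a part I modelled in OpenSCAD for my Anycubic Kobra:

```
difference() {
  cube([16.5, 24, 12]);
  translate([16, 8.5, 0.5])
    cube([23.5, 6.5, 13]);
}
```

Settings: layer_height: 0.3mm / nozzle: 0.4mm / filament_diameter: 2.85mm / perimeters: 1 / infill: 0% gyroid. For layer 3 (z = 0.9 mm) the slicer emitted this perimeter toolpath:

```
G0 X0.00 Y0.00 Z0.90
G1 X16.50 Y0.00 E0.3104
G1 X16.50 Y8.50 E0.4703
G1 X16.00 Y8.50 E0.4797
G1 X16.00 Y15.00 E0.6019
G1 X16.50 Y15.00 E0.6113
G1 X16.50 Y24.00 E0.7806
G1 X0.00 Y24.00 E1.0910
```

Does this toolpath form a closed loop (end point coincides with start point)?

no

Start point (G0): (0.00, 0.00). End point (last G1): the path does not return to the start — open.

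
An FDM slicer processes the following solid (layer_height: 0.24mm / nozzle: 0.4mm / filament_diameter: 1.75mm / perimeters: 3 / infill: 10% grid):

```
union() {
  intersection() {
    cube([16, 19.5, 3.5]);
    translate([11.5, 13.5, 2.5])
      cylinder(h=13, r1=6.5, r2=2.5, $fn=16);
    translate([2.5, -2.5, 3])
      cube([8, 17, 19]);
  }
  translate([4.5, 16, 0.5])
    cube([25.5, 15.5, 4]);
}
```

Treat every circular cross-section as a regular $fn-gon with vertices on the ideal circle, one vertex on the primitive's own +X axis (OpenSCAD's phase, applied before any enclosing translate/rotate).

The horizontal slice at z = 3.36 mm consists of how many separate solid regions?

At z = 3.36 mm: the cube (footprint 16×19.5) is included at this height; the cone at (11.5, 13.5): at t=0.066 of its height the radius interpolates to r₁+(r₂−r₁)t = 6.235, giving a regular 16-gon of that circumradius; the cube at (2.5, -2.5) (footprint 8×17) is included at this height; After intersecting: the cone at (11.5, 13.5) partially overlaps the 16×19.5 cube; clipping to the common part keeps 109.22 mm²; the 8×17 cube at (2.5, -2.5) partially overlaps the running intersection; clipping to the common part keeps 28.76 mm² — 1 connected region; the cube at (4.5, 16) (footprint 25.5×15.5) is included at this height; Combining (union): the 2 present regions are separate (no shared area or edge), so areas and boundary lengths simply add and each stays a separate island — 2 connected regions. The result has 2 disconnected regions.

2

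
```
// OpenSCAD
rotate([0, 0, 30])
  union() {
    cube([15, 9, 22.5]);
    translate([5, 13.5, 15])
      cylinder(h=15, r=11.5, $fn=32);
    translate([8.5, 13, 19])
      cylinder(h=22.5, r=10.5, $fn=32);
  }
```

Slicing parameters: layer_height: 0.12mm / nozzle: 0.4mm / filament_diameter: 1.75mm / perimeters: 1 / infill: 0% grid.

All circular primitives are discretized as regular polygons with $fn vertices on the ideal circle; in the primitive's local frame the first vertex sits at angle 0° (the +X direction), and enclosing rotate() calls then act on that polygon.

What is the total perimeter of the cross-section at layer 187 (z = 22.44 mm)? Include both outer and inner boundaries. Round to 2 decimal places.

At z = 22.44 mm: the cube (footprint 15×9) is included at this height (perimeter 48.00 mm); the r=11.5 cylinder at (5, 13.5) gives a regular 32-gon of circumradius 11.5 (constant along its height) (perimeter = 2·32·11.500·sin(180°/32) = 72.14 mm); the r=10.5 cylinder at (8.5, 13) contributes a regular 32-gon of circumradius 10.5 (perimeter = 2·32·10.500·sin(180°/32) = 65.87 mm); Combining (union): the regions partially overlap (shared area 392.20 mm²), so the edge portions inside another operand are dropped and the merged outline is re-measured after clipping — boundary = 83.63 mm; (rotated 30° about Z; rotation is an isometry so areas/perimeters/island counts are preserved). Overall, the cross-section is a single solid region. Total boundary length (outer) = 83.63 mm.

83.63 mm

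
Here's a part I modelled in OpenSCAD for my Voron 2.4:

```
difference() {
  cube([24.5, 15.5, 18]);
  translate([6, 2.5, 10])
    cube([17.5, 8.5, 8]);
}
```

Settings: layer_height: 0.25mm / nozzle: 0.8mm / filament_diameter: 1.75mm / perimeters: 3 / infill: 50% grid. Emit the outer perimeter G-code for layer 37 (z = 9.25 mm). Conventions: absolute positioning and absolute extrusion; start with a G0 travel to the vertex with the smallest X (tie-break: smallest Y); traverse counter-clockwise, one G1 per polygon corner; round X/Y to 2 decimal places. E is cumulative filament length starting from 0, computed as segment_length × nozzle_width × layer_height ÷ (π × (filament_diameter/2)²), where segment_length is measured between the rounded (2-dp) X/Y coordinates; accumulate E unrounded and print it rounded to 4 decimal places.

At z = 9.25 mm: the cube (footprint 24.5×15.5) is included at this height; the cube at (6, 2.5) does not reach this height (z outside [10, 18]); Subtracting the remaining from the first: none of the subtracted shapes is present at this height, so the 24.5×15.5 cube is unchanged — 1 connected region. The outline is a single polygon with 4 vertices. Extrusion per mm of travel: 0.8 × 0.25 / (π × 0.875²) = 0.083150. Accumulating E over each segment gives final E = 6.6520.

G0 X0.00 Y0.00 Z9.25
G1 X24.50 Y0.00 E2.0372
G1 X24.50 Y15.50 E3.3260
G1 X0.00 Y15.50 E5.3632
G1 X0.00 Y0.00 E6.6520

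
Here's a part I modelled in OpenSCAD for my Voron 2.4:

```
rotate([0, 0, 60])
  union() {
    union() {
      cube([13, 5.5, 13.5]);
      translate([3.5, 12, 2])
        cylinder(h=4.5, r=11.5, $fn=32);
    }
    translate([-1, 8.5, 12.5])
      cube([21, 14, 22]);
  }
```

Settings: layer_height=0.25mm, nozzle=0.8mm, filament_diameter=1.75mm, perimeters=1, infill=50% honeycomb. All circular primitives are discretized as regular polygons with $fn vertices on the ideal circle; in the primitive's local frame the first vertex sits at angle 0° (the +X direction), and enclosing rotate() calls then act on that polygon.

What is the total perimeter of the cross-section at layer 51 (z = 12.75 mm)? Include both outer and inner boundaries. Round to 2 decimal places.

107.00 mm

At z = 12.75 mm: the 13×5.5 cube contributes its full rectangle (perimeter 37.00 mm); the cylinder at (3.5, 12) does not reach this height (z outside [2, 6.5]); Merging all regions: only the 13×5.5 cube is present, so the union is just that shape — boundary = 37.00 mm; the cube at (-1, 8.5) is present — its section is the full 21×14 rectangle (perimeter 70.00 mm); Combining (union): the 2 present regions are separate (no shared area or edge), so areas and boundary lengths simply add and each stays a separate island — boundary = 107.00 mm; (rotated 60° about Z; rotation is an isometry so areas/perimeters/island counts are preserved). Overall, the cross-section has 2 separate islands. Total boundary length (outer) = 107.00 mm.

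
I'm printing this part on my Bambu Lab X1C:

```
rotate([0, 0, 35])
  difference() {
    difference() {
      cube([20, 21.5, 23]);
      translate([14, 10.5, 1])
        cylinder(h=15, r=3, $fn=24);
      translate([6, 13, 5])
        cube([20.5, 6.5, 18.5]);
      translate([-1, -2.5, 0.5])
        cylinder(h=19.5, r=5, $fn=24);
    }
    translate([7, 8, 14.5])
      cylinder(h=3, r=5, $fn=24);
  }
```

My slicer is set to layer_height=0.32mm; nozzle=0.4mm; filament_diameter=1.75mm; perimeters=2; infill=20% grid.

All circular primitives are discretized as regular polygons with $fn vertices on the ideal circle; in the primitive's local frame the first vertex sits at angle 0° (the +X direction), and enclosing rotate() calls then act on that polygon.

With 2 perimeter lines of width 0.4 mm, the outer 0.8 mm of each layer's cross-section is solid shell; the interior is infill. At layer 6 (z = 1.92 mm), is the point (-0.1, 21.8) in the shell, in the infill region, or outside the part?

At z = 1.92 mm: the cube (footprint 20×21.5) is included at this height; the r=3 cylinder at (14, 10.5) contributes a regular 24-gon of circumradius 3; the cube at (6, 13) is not intersected at this z (z outside [5, 23.5]); the r=5 cylinder at (-1, -2.5) contributes a regular 24-gon of circumradius 5; After the difference (first − rest): starting from the 20×21.5 cube, the r=3 cylinder at (14, 10.5) lies wholly inside it (removes its full 27.95 mm² and its 18.80 mm outline becomes a hole wall); the r=5 cylinder at (-1, -2.5) partially overlaps it — only the 5.09 mm² overlap (of its 77.65 mm²) is removed, clipping the outline — 1 connected region with 1 hole; the cylinder at (7, 8) does not reach this height (z outside [14.5, 17.5]); Taking the first minus the rest: none of the subtracted shapes is present at this height, so the result so far is unchanged — 1 connected region with 1 hole; (rotated 35° about Z; rotation is an isometry so areas/perimeters/island counts are preserved). Overall, the cross-section is one region with 1 hole. Undo the 35° rotation: the query point maps to (12.422, 17.915) in the un-rotated model frame. The nearest boundary edge runs (0.00, 21.50)→(20.00, 21.50); distance from the point to it = 3.59 mm. The point is inside the cross-section and 3.59 mm from the nearest boundary — more than the 0.8 mm shell width (2 × 0.4), so it's in the infill interior.

infill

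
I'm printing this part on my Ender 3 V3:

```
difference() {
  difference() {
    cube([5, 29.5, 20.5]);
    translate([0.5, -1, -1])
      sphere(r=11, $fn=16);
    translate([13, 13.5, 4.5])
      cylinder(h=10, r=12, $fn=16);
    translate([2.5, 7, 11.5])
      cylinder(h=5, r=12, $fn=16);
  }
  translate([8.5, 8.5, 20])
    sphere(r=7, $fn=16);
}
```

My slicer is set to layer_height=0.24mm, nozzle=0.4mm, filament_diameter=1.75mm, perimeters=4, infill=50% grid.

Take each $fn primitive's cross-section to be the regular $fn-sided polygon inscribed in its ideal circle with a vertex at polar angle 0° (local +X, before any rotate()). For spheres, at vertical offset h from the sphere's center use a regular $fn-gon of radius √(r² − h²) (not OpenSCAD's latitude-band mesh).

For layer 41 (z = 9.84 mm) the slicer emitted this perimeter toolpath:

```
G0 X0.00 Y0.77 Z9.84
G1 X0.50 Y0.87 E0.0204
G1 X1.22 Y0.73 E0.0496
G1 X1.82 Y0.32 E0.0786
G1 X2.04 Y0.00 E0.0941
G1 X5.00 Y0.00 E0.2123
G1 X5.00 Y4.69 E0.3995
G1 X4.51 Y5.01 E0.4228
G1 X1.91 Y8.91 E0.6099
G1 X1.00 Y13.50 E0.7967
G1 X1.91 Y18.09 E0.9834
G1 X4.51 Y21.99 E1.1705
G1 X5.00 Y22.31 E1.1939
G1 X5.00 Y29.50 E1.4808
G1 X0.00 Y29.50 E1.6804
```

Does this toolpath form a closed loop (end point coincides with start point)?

Start point (G0): (0.00, 0.77). End point (last G1): the path does not return to the start — open.

no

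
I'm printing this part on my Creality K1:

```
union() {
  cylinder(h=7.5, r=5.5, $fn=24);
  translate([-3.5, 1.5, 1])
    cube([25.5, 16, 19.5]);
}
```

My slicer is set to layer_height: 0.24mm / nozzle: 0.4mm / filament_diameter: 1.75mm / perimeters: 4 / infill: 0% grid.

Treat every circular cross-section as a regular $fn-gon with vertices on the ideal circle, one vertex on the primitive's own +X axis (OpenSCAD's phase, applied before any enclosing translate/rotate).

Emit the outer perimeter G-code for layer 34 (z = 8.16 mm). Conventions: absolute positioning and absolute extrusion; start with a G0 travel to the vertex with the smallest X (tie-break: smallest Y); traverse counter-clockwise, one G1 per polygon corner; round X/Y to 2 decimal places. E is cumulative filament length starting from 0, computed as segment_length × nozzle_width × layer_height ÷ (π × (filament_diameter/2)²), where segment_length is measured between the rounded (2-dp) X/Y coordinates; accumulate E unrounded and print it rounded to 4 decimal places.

At z = 8.16 mm: the cylinder is absent (z outside [0, 7.5]); the cube at (-3.5, 1.5) is present — its section is the full 25.5×16 rectangle; Taking the union: only the 25.5×16 cube at (-3.5, 1.5) is present, so the union is just that shape — 1 connected region. The outline is a single polygon with 4 vertices. Extrusion per mm of travel: 0.4 × 0.24 / (π × 0.875²) = 0.039912. Accumulating E over each segment gives final E = 3.3127.

G0 X-3.50 Y1.50 Z8.16
G1 X22.00 Y1.50 E1.0178
G1 X22.00 Y17.50 E1.6564
G1 X-3.50 Y17.50 E2.6741
G1 X-3.50 Y1.50 E3.3127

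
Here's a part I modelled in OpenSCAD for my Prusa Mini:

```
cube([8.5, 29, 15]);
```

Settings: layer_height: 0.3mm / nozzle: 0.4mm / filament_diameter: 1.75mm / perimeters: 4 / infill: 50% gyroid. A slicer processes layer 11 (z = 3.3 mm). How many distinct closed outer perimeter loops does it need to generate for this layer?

At z = 3.3 mm: the 8.5×29 cube contributes its full rectangle. The result has 1 disconnected region.

1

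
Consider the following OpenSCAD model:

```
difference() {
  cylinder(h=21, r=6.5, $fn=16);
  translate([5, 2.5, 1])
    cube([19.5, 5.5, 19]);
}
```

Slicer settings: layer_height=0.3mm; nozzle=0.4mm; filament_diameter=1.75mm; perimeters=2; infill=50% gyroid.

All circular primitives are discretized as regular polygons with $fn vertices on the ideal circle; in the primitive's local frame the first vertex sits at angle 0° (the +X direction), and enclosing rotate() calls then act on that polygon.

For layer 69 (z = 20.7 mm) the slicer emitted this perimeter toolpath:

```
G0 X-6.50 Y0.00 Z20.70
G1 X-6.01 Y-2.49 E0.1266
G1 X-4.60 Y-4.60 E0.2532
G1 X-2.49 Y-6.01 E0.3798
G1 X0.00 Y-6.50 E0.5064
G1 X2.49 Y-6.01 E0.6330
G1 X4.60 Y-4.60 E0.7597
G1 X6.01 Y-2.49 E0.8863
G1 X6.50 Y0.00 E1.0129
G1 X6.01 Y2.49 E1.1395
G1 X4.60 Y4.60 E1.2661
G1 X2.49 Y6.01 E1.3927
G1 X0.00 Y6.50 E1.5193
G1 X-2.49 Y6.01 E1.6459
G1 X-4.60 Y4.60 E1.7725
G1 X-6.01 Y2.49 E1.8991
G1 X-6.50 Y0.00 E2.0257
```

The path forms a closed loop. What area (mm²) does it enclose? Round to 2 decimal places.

129.51 mm²

Apply the shoelace formula to the sequence of (X, Y) vertices; enclosed area = 129.51 mm².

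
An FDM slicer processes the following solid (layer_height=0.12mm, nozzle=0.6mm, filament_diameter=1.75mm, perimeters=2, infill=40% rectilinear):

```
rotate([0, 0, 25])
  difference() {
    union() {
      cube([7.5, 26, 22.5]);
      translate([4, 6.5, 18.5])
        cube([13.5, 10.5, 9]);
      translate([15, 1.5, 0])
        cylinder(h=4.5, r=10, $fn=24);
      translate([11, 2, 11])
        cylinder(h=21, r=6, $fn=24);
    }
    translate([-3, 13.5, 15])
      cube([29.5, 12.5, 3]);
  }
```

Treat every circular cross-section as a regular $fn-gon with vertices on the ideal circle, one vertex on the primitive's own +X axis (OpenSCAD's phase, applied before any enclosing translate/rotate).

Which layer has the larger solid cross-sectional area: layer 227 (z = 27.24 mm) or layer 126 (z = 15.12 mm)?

Layer 227 (z = 27.24): the cube is not intersected at this z (z outside [0, 22.5]); the 13.5×10.5 cube at (4, 6.5) contributes its full rectangle (area 141.75 mm²); the cylinder at (15, 1.5) does not reach this height (z outside [0, 4.5]); the cylinder at (11, 2): section is a regular 24-gon, circumradius r=6 (area = (24/2)·6.000²·sin(360°/24) = 111.81 mm²); Taking the union: the regions partially overlap — summed areas 253.56 mm² minus the doubly-counted overlap 7.86 mm² gives 245.70 mm² — area = 245.70 mm²; the cube at (-3, 13.5) does not reach this height (z outside [15, 18]); Subtracting the remaining from the first: none of the subtracted shapes is present at this height, so the result so far is unchanged — area = 245.70 mm²; (whole slice rotated 25° about Z — lengths, areas and connectivity unchanged). So its area = 245.70 mm². Layer 126 (z = 15.12): the 7.5×26 cube contributes its full rectangle (area 195.00 mm²); the cube at (4, 6.5) is not intersected at this z (z outside [18.5, 27.5]); the cylinder at (15, 1.5) does not reach this height (z outside [0, 4.5]); the cylinder at (11, 2): section is a regular 24-gon, circumradius r=6 (area = (24/2)·6.000²·sin(360°/24) = 111.81 mm²); Merging all regions: the regions partially overlap — summed areas 306.81 mm² minus the doubly-counted overlap 13.05 mm² gives 293.76 mm² — area = 293.76 mm²; the cube at (-3, 13.5) is present — its section is the full 29.5×12.5 rectangle (area 368.75 mm²); Subtracting the remaining from the first: starting from the result so far (293.76 mm²), the 29.5×12.5 cube at (-3, 13.5) partially overlaps it — only the 93.75 mm² overlap (of its 368.75 mm²) is removed, clipping the outline — area = 200.01 mm²; (rotated 25° about Z; rotation is an isometry so areas/perimeters/island counts are preserved). So its area = 200.01 mm². Layer 227 is larger (245.70 vs 200.01 mm²).

layer 227 (z = 27.24 mm)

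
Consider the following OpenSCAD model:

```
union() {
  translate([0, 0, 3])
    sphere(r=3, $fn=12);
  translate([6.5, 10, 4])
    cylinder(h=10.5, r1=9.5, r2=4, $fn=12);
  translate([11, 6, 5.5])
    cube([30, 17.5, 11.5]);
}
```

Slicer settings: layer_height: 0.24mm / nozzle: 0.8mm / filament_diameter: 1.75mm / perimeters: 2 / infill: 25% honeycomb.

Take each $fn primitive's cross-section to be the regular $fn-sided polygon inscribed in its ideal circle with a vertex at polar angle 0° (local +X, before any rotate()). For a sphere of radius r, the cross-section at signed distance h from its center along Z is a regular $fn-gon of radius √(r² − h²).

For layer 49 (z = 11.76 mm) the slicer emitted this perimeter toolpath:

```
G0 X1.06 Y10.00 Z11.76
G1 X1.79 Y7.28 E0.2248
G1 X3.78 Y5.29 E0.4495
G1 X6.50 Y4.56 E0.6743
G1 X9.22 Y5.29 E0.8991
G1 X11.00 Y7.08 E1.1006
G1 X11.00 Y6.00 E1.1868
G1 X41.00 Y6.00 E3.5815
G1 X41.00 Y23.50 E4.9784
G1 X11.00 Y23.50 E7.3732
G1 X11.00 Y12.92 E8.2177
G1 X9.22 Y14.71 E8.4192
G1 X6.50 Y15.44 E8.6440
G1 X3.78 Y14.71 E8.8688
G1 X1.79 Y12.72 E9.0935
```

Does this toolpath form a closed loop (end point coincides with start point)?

no

Start point (G0): (1.06, 10.00). End point (last G1): the path does not return to the start — open.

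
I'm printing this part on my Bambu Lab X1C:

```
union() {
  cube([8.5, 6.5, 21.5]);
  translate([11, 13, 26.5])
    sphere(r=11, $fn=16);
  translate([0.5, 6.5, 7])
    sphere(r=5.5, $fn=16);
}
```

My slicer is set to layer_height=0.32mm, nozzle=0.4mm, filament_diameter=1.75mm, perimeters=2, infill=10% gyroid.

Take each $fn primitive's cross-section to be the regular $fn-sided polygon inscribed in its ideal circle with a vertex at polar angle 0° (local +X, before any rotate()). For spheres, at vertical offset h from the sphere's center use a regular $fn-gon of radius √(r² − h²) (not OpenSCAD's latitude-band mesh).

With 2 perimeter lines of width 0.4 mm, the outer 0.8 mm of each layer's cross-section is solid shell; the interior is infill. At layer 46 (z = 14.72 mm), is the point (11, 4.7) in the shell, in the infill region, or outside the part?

outside

At z = 14.72 mm: the cube is present — its section is the full 8.5×6.5 rectangle; the sphere at (11, 13) does not reach this height (|z−center|=11.780 > r=11); the sphere at (0.5, 6.5) does not reach this height (|z−center|=7.720 > r=5.5); Combining (union): only the 8.5×6.5 cube is present, so the union is just that shape — 1 connected region. Overall, the cross-section is a single solid region. The nearest boundary edge runs (8.50, 0.00)→(8.50, 6.50); distance from the point to it = 2.50 mm. The point is not inside any of the regions above, so it lies outside the cross-section (2.50 mm from the nearest boundary).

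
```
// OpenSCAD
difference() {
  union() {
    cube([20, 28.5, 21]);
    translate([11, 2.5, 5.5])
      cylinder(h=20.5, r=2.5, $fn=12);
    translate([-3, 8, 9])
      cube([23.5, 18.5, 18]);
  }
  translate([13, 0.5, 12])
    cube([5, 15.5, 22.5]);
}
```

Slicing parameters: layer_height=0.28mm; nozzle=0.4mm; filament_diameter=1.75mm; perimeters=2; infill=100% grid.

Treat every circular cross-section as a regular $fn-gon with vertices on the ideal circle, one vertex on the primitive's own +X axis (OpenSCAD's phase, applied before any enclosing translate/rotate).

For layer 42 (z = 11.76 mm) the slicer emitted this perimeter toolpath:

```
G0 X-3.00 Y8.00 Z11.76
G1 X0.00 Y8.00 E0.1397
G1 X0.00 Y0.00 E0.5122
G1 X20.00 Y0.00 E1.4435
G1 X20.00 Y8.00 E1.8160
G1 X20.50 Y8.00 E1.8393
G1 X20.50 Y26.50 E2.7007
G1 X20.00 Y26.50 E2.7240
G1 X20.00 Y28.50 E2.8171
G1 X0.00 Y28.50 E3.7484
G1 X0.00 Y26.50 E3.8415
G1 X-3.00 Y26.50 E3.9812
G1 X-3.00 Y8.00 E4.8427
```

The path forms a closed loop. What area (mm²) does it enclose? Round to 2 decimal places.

634.75 mm²

Apply the shoelace formula to the sequence of (X, Y) vertices; enclosed area = 634.75 mm².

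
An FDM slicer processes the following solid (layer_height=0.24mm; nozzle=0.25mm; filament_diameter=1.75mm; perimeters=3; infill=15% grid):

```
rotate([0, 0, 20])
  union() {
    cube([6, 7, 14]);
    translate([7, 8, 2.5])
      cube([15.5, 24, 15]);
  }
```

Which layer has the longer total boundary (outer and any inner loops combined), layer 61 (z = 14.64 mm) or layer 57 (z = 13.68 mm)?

layer 57 (z = 13.68 mm)

Layer 61 (z = 14.64): the cube is not intersected at this z (z outside [0, 14]); the 15.5×24 cube at (7, 8) contributes its full rectangle (perimeter 79.00 mm); Merging all regions: only the 15.5×24 cube at (7, 8) is present, so the union is just that shape — boundary = 79.00 mm; (rotated 20° about Z; rotation is an isometry so areas/perimeters/island counts are preserved). So its perimeter = 79.00 mm. Layer 57 (z = 13.68): the cube (footprint 6×7) is included at this height (perimeter 26.00 mm); the cube at (7, 8) (footprint 15.5×24) is included at this height (perimeter 79.00 mm); Taking the union: the 2 present regions are separate (no shared area or edge), so areas and boundary lengths simply add and each stays a separate island — boundary = 105.00 mm; (rotated 20° about Z; rotation is an isometry so areas/perimeters/island counts are preserved). So its perimeter = 105.00 mm. Layer 57 is larger (105.00 vs 79.00 mm).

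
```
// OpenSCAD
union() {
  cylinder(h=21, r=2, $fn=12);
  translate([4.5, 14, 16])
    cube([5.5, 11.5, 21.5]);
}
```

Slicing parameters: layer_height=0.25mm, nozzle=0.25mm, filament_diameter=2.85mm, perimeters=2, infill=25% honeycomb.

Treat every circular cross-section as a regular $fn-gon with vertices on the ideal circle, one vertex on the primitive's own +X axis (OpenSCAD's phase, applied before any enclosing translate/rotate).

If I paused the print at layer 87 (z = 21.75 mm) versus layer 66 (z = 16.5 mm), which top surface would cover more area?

layer 66 (z = 16.5 mm)

Layer 87 (z = 21.75): the cylinder does not reach this height (z outside [0, 21]); the cube at (4.5, 14) (footprint 5.5×11.5) is included at this height (area 63.25 mm²); Combining (union): only the 5.5×11.5 cube at (4.5, 14) is present, so the union is just that shape — area = 63.25 mm². So its area = 63.25 mm². Layer 66 (z = 16.5): the r=2 cylinder gives a regular 12-gon of circumradius 2 (constant along its height) (area = (12/2)·2.000²·sin(360°/12) = 12.00 mm²); the cube at (4.5, 14) is present — its section is the full 5.5×11.5 rectangle (area 63.25 mm²); Combining (union): the 2 present regions are separate (no shared area or edge), so areas and boundary lengths simply add and each stays a separate island — area = 75.25 mm². So its area = 75.25 mm². Layer 66 is larger (75.25 vs 63.25 mm²).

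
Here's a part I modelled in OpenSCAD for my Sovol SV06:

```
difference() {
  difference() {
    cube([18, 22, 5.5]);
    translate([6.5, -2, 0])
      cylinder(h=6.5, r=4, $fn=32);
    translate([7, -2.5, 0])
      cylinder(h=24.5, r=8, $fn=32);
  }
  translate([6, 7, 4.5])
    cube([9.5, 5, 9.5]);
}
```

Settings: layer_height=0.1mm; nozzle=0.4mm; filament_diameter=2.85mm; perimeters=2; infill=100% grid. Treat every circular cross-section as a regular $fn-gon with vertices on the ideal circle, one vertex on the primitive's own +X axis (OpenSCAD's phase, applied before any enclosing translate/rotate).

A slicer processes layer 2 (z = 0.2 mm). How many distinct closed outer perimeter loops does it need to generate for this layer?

1

At z = 0.2 mm: the 18×22 cube contributes its full rectangle; the cylinder at (6.5, -2): section is a regular 32-gon, circumradius r=4; the cylinder at (7, -2.5): section is a regular 32-gon, circumradius r=8; After the difference (first − rest): starting from the 18×22 cube, the r=4 cylinder at (6.5, -2) partially overlaps it — only the 9.72 mm² overlap (of its 49.94 mm²) is removed, clipping the outline; the r=8 cylinder at (7, -2.5) partially overlaps it — only the 50.55 mm² overlap (of its 199.77 mm²) is removed, clipping the outline — 1 connected region; the cube at (6, 7) does not reach this height (z outside [4.5, 14]); Taking the first minus the rest: none of the subtracted shapes is present at this height, so the result so far is unchanged — 1 connected region. The result has 1 disconnected region.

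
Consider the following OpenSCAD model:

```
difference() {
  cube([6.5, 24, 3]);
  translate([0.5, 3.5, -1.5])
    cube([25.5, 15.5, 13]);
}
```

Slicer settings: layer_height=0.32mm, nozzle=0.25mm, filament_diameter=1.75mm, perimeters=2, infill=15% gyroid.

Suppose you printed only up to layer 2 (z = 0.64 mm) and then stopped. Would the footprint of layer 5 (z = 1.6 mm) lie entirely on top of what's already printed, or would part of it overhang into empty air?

entirely on top

Compare the two slices. At z = 0.64: the cube (footprint 6.5×24) is included at this height (area 156.00 mm²); the 25.5×15.5 cube at (0.5, 3.5) contributes its full rectangle (area 395.25 mm²); Subtracting the remaining from the first: starting from the 6.5×24 cube (156.00 mm²), the 25.5×15.5 cube at (0.5, 3.5) partially overlaps it — only the 93.00 mm² overlap (of its 395.25 mm²) is removed, clipping the outline — area = 63.00 mm². At z = 1.6: the cube is present — its section is the full 6.5×24 rectangle (area 156.00 mm²); the cube at (0.5, 3.5) is present — its section is the full 25.5×15.5 rectangle (area 395.25 mm²); Taking the first minus the rest: starting from the 6.5×24 cube (156.00 mm²), the 25.5×15.5 cube at (0.5, 3.5) partially overlaps it — only the 93.00 mm² overlap (of its 395.25 mm²) is removed, clipping the outline — area = 63.00 mm². Checking containment: the cross-section at z = 1.6 is a subset of the cross-section at z = 0.64.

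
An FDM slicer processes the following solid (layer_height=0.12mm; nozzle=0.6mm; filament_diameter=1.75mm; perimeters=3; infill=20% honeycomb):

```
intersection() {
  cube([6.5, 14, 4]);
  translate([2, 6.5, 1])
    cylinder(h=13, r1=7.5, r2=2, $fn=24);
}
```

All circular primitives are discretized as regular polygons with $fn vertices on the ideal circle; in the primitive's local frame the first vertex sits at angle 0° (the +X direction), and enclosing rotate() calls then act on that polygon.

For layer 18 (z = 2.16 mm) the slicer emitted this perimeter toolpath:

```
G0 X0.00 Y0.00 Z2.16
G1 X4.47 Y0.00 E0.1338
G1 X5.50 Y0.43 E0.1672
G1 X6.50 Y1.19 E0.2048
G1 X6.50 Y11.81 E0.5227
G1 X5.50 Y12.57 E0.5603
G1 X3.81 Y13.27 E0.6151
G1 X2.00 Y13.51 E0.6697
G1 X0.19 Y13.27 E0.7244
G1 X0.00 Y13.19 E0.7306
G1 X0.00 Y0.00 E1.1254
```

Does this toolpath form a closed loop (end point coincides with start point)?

yes

Start point (G0): (0.00, 0.00). End point (last G1): the path returns to the start — closed.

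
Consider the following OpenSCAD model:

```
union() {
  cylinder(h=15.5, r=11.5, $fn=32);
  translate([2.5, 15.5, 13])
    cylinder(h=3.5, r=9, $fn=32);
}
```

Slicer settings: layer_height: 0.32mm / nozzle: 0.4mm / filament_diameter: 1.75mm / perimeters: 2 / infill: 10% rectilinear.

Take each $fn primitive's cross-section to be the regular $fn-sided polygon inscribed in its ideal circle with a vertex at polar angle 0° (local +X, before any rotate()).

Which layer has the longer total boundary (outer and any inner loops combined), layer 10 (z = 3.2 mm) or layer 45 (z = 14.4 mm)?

Layer 10 (z = 3.2): the r=11.5 cylinder contributes a regular 32-gon of circumradius 11.5 (perimeter = 2·32·11.500·sin(180°/32) = 72.14 mm); the cylinder at (2.5, 15.5) is not intersected at this z (z outside [13, 16.5]); Merging all regions: only the r=11.5 cylinder is present, so the union is just that shape — boundary = 72.14 mm. So its perimeter = 72.14 mm. Layer 45 (z = 14.4): the r=11.5 cylinder gives a regular 32-gon of circumradius 11.5 (constant along its height) (perimeter = 2·32·11.500·sin(180°/32) = 72.14 mm); the cylinder at (2.5, 15.5): section is a regular 32-gon, circumradius r=9 (perimeter = 2·32·9.000·sin(180°/32) = 56.46 mm); Taking the union: the regions partially overlap (shared area 41.91 mm²), so the edge portions inside another operand are dropped and the merged outline is re-measured after clipping — boundary = 100.40 mm. So its perimeter = 100.40 mm. Layer 45 is larger (100.40 vs 72.14 mm).

layer 45 (z = 14.4 mm)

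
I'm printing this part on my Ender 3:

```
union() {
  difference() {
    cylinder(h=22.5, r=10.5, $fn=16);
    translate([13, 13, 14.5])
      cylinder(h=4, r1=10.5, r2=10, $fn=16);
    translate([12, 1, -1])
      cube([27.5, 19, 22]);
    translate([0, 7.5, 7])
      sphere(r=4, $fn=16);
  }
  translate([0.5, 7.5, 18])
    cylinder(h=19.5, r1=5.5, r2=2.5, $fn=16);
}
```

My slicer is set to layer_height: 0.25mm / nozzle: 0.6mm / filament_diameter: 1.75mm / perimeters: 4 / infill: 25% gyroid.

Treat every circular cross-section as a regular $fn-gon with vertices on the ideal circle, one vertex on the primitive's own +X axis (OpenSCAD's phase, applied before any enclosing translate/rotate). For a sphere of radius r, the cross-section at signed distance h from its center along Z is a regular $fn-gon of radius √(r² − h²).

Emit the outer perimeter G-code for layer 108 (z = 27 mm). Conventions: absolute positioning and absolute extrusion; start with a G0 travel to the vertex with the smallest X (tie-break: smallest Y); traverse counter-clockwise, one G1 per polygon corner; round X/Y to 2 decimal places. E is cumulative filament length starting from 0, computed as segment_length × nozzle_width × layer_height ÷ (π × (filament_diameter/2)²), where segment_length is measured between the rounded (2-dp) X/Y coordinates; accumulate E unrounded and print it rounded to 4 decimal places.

G0 X-3.62 Y7.50 Z27.00
G1 X-3.30 Y5.93 E0.0999
G1 X-2.41 Y4.59 E0.2002
G1 X-1.07 Y3.70 E0.3006
G1 X0.50 Y3.38 E0.4005
G1 X2.07 Y3.70 E0.5004
G1 X3.41 Y4.59 E0.6007
G1 X4.30 Y5.93 E0.7010
G1 X4.62 Y7.50 E0.8010
G1 X4.30 Y9.07 E0.9009
G1 X3.41 Y10.41 E1.0012
G1 X2.07 Y11.30 E1.1015
G1 X0.50 Y11.62 E1.2014
G1 X-1.07 Y11.30 E1.3014
G1 X-2.41 Y10.41 E1.4017
G1 X-3.30 Y9.07 E1.5020
G1 X-3.62 Y7.50 E1.6019

At z = 27 mm: the cylinder does not reach this height (z outside [0, 22.5]); the cone at (13, 13) is absent (z outside [14.5, 18.5]); the cube at (12, 1) is absent (z outside [-1, 21]); the sphere at (0, 7.5) is not intersected at this z (|z−center|=20.000 > r=4); Taking the first minus the rest: the first operand is absent here, so nothing remains; the cone at (0.5, 7.5): at t=0.462 of its height the radius interpolates to r₁+(r₂−r₁)t = 4.115, giving a regular 16-gon of that circumradius; Merging all regions: only the cone at (0.5, 7.5) is present, so the union is just that shape — 1 connected region. The outline is a single polygon with 16 vertices. Extrusion per mm of travel: 0.6 × 0.25 / (π × 0.875²) = 0.062363. Accumulating E over each segment gives final E = 1.6019.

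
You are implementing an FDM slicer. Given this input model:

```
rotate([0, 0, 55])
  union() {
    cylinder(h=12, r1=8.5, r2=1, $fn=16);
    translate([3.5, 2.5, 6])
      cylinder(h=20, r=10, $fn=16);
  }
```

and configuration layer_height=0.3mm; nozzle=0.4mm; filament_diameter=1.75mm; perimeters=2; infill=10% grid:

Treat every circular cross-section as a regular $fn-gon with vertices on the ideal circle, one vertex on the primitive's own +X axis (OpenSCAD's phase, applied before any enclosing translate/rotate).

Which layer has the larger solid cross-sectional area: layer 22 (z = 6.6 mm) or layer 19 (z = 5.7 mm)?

layer 22 (z = 6.6 mm)

Layer 22 (z = 6.6): the cone (r1=8.5→r2=1) has section circumradius 4.375 here — a regular 16-gon (area = (16/2)·4.375²·sin(360°/16) = 58.60 mm²); the r=10 cylinder at (3.5, 2.5) gives a regular 16-gon of circumradius 10 (constant along its height) (area = (16/2)·10.000²·sin(360°/16) = 306.15 mm²); Taking the union: the cone lies entirely inside the r=10 cylinder at (3.5, 2.5), so the union is just the r=10 cylinder at (3.5, 2.5) — area = 306.15 mm²; (rotated 55° about Z; rotation is an isometry so areas/perimeters/island counts are preserved). So its area = 306.15 mm². Layer 19 (z = 5.7): the cone (r1=8.5→r2=1) has section circumradius 4.938 here — a regular 16-gon (area = (16/2)·4.938²·sin(360°/16) = 74.64 mm²); the cylinder at (3.5, 2.5) does not reach this height (z outside [6, 26]); Combining (union): only the cone is present, so the union is just that shape — area = 74.64 mm²; (rotated 55° about Z; rotation is an isometry so areas/perimeters/island counts are preserved). So its area = 74.64 mm². Layer 22 is larger (306.15 vs 74.64 mm²).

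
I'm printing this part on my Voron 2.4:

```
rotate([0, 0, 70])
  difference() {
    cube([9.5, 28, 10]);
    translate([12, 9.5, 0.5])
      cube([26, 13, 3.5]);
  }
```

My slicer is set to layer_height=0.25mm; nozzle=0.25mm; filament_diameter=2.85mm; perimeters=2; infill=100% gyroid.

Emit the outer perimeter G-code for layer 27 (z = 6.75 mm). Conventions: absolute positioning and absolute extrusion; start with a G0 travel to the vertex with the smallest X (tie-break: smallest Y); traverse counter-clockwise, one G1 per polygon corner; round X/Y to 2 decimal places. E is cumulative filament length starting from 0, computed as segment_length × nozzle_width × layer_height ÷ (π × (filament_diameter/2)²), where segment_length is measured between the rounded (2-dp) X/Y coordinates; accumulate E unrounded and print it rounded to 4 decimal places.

G0 X-26.31 Y9.58 Z6.75
G1 X0.00 Y0.00 E0.2743
G1 X3.25 Y8.93 E0.3674
G1 X-23.06 Y18.50 E0.6417
G1 X-26.31 Y9.58 E0.7347

At z = 6.75 mm: the 9.5×28 cube contributes its full rectangle; the cube at (12, 9.5) does not reach this height (z outside [0.5, 4]); After the difference (first − rest): none of the subtracted shapes is present at this height, so the 9.5×28 cube is unchanged — 1 connected region; (rotated 70° about Z; rotation is an isometry so areas/perimeters/island counts are preserved). The outline is a single polygon with 4 vertices. Extrusion per mm of travel: 0.25 × 0.25 / (π × 1.425²) = 0.009797. Accumulating E over each segment gives final E = 0.7347.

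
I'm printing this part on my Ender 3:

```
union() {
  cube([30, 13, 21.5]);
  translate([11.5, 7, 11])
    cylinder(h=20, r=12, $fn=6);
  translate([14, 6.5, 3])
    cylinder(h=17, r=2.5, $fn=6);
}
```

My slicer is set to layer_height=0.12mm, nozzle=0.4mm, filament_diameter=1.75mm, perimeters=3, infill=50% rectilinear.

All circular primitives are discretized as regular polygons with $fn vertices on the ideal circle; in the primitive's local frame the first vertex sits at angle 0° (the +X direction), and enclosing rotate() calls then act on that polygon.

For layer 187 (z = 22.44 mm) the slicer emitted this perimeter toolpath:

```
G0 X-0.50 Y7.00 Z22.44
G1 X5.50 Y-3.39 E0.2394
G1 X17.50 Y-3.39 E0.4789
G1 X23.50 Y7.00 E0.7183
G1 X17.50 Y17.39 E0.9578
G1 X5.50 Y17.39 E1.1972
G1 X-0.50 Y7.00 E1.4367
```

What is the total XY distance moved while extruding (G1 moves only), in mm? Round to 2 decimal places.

Sum the Euclidean lengths of each G1 segment: total = 71.99 mm.

71.99 mm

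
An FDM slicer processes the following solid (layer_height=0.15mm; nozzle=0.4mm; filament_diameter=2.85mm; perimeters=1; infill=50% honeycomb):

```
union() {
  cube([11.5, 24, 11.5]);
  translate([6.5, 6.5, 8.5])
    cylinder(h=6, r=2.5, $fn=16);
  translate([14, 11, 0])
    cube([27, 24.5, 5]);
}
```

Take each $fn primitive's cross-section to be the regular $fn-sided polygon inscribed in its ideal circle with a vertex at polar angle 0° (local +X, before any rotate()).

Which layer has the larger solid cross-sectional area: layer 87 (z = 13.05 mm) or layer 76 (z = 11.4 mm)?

Layer 87 (z = 13.05): the cube does not reach this height (z outside [0, 11.5]); the r=2.5 cylinder at (6.5, 6.5) gives a regular 16-gon of circumradius 2.5 (constant along its height) (area = (16/2)·2.500²·sin(360°/16) = 19.13 mm²); the cube at (14, 11) does not reach this height (z outside [0, 5]); Combining (union): only the r=2.5 cylinder at (6.5, 6.5) is present, so the union is just that shape — area = 19.13 mm². So its area = 19.13 mm². Layer 76 (z = 11.4): the cube (footprint 11.5×24) is included at this height (area 276.00 mm²); the r=2.5 cylinder at (6.5, 6.5) gives a regular 16-gon of circumradius 2.5 (constant along its height) (area = (16/2)·2.500²·sin(360°/16) = 19.13 mm²); the cube at (14, 11) is absent (z outside [0, 5]); Taking the union: the r=2.5 cylinder at (6.5, 6.5) lies entirely inside the 11.5×24 cube, so the union is just the 11.5×24 cube — area = 276.00 mm². So its area = 276.00 mm². Layer 76 is larger (276.00 vs 19.13 mm²).

layer 76 (z = 11.4 mm)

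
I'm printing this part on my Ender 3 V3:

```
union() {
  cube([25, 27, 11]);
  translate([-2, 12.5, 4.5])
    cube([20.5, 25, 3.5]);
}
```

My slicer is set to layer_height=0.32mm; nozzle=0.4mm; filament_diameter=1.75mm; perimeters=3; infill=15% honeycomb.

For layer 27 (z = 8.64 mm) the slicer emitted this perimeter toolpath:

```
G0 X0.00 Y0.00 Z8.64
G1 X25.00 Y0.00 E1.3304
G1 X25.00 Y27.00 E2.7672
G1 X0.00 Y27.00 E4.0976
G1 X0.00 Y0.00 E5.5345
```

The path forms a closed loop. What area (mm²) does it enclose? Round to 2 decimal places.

Apply the shoelace formula to the sequence of (X, Y) vertices; enclosed area = 675.00 mm².

675.00 mm²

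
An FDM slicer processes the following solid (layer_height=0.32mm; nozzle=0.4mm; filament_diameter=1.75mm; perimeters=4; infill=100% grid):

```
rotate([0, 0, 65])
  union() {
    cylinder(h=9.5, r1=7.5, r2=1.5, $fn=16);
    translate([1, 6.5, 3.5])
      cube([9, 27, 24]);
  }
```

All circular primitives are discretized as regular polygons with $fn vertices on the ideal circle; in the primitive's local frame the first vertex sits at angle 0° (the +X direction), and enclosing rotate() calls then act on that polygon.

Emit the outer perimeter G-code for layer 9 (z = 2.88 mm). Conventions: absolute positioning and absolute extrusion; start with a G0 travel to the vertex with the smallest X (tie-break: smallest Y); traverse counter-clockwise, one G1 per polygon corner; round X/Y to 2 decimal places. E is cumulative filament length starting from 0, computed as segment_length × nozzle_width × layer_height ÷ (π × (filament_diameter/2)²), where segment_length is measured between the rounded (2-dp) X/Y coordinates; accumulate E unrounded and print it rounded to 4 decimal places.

G0 X-5.68 Y0.25 Z2.88
G1 X-5.34 Y-1.94 E0.1179
G1 X-4.19 Y-3.84 E0.2361
G1 X-2.40 Y-5.15 E0.3542
G1 X-0.25 Y-5.68 E0.4720
G1 X1.94 Y-5.34 E0.5900
G1 X3.84 Y-4.19 E0.7081
G1 X5.15 Y-2.40 E0.8262
G1 X5.68 Y-0.25 E0.9440
G1 X5.34 Y1.94 E1.0620
G1 X4.19 Y3.84 E1.1801
G1 X2.40 Y5.15 E1.2982
G1 X0.25 Y5.68 E1.4160
G1 X-1.94 Y5.34 E1.5340
G1 X-3.84 Y4.19 E1.6522
G1 X-5.15 Y2.40 E1.7702
G1 X-5.68 Y0.25 E1.8880

At z = 2.88 mm: the cone: at t=0.303 of its height the radius interpolates to r₁+(r₂−r₁)t = 5.681, giving a regular 16-gon of that circumradius; the cube at (1, 6.5) does not reach this height (z outside [3.5, 27.5]); Taking the union: only the cone is present, so the union is just that shape — 1 connected region; (whole slice rotated 65° about Z — lengths, areas and connectivity unchanged). The outline is a single polygon with 16 vertices. Extrusion per mm of travel: 0.4 × 0.32 / (π × 0.875²) = 0.053216. Accumulating E over each segment gives final E = 1.8880.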